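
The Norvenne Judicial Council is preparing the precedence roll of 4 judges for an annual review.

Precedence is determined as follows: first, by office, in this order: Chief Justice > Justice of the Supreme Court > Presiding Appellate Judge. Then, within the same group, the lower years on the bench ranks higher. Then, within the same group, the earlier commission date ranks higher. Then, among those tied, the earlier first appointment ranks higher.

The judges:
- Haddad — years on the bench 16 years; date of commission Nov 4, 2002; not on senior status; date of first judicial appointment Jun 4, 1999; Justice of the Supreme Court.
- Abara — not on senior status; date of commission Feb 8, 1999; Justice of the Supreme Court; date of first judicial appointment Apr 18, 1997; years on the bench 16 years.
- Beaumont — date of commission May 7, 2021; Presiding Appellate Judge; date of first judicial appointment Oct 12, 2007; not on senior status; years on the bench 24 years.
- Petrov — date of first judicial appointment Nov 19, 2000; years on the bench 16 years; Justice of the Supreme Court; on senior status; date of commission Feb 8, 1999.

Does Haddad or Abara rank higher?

By office: Abara, Petrov and Haddad (Justice of the Supreme Court); then Beaumont (Presiding Appellate Judge).
Abara, Petrov and Haddad all have years on the bench 16 years, so the next rule applies.
Among Abara, Petrov and Haddad, by date of commission (earlier first): Abara and Petrov (Feb 8, 1999) before Haddad (Nov 4, 2002).
Among Abara and Petrov, by date of first judicial appointment (earlier first): Abara (Apr 18, 1997) before Petrov (Nov 19, 2000).
So Abara takes precedence.

Abara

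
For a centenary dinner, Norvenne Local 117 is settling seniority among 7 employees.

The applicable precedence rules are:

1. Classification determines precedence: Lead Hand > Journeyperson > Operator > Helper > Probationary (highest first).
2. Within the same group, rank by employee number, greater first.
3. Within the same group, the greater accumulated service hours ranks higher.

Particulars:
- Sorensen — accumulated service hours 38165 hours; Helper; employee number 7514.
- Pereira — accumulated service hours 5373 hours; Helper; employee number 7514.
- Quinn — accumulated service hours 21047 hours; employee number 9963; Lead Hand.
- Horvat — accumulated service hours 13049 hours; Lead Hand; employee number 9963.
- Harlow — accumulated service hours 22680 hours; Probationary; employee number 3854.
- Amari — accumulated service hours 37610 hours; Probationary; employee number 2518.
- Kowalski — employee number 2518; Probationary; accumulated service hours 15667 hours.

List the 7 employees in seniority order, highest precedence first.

By classification: Quinn and Horvat (Lead Hand); then Sorensen and Pereira (Helper); then Harlow, Amari and Kowalski (Probationary).
Quinn and Horvat both have employee number 9963, so the next rule applies.
Among Quinn and Horvat, by accumulated service hours (higher first): Quinn (21047 hours) before Horvat (13049 hours).
Sorensen and Pereira both have employee number 7514, so the next rule applies.
Among Sorensen and Pereira, by accumulated service hours (higher first): Sorensen (38165 hours) before Pereira (5373 hours).
Among Harlow, Amari and Kowalski, by employee number (higher first): Harlow (3854) before Amari and Kowalski (2518).
Among Amari and Kowalski, by accumulated service hours (higher first): Amari (37610 hours) before Kowalski (15667 hours).
Full order: Quinn, Horvat, Sorensen, Pereira, Harlow, Amari, Kowalski.

Quinn, Horvat, Sorensen, Pereira, Harlow, Amari, Kowalski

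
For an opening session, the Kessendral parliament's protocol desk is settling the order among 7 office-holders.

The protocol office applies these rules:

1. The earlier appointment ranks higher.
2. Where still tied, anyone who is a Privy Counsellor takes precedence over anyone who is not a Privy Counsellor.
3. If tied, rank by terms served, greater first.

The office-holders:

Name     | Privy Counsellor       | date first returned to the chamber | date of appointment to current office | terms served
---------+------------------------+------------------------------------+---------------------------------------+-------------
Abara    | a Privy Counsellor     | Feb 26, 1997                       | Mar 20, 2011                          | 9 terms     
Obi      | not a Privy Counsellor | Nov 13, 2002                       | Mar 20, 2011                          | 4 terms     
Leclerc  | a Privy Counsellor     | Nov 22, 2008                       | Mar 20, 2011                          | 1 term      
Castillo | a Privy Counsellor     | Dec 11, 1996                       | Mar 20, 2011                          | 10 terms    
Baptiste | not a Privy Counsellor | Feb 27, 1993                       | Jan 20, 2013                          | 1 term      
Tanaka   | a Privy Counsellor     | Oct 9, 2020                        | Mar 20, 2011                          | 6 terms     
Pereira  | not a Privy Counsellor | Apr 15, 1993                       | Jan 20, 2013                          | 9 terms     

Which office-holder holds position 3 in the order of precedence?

By date of appointment to current office (earlier first): Castillo, Abara, Tanaka, Leclerc and Obi (each Mar 20, 2011); then Pereira and Baptiste (both Jan 20, 2013).
Among Castillo, Abara, Tanaka, Leclerc and Obi, a Privy Counsellor before not a Privy Counsellor: Castillo, Abara, Tanaka and Leclerc (a Privy Counsellor) before Obi (not a Privy Counsellor).
Among Castillo, Abara, Tanaka and Leclerc, by terms served (higher first): Castillo (10 terms) before Abara (9 terms) before Tanaka (6 terms) before Leclerc (1 term).
Pereira and Baptiste are each not a Privy Counsellor, so the next rule applies.
Among Pereira and Baptiste, by terms served (higher first): Pereira (9 terms) before Baptiste (1 term).
Order: Castillo, Abara, Tanaka, Leclerc, Obi, Pereira, Baptiste.

Tanaka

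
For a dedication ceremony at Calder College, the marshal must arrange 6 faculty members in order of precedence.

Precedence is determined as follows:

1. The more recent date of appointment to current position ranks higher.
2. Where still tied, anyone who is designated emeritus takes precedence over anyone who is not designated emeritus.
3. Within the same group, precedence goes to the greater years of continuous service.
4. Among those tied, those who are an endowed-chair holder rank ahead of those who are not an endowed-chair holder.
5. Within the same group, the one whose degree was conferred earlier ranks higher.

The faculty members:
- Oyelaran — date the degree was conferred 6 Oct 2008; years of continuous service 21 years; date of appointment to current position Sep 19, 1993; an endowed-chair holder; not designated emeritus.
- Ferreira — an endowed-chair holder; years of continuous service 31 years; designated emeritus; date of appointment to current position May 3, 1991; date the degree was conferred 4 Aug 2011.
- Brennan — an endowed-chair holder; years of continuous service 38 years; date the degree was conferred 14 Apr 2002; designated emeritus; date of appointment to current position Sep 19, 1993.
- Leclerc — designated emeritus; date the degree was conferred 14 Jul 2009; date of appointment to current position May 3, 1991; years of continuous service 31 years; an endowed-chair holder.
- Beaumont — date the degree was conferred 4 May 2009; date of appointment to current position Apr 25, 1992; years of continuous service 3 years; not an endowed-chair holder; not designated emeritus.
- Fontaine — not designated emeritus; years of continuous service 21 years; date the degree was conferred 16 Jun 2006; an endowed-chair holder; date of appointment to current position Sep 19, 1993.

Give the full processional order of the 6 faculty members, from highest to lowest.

By date of appointment to current position (later first): Brennan, Fontaine and Oyelaran (each Sep 19, 1993); then Beaumont (Apr 25, 1992); then Leclerc and Ferreira (both May 3, 1991).
Among Brennan, Fontaine and Oyelaran, designated emeritus before not designated emeritus: Brennan (designated emeritus) before Fontaine and Oyelaran (not designated emeritus).
Fontaine and Oyelaran both have years of continuous service 21 years, so the next rule applies.
Fontaine and Oyelaran are each an endowed-chair holder, so the next rule applies.
Among Fontaine and Oyelaran, by date the degree was conferred (earlier first): Fontaine (16 Jun 2006) before Oyelaran (6 Oct 2008).
Leclerc and Ferreira are each designated emeritus, so the next rule applies.
Leclerc and Ferreira both have years of continuous service 31 years, so the next rule applies.
Leclerc and Ferreira are each an endowed-chair holder, so the next rule applies.
Among Leclerc and Ferreira, by date the degree was conferred (earlier first): Leclerc (14 Jul 2009) before Ferreira (4 Aug 2011).
Full order: Brennan, Fontaine, Oyelaran, Beaumont, Leclerc, Ferreira.

Brennan, Fontaine, Oyelaran, Beaumont, Leclerc, Ferreira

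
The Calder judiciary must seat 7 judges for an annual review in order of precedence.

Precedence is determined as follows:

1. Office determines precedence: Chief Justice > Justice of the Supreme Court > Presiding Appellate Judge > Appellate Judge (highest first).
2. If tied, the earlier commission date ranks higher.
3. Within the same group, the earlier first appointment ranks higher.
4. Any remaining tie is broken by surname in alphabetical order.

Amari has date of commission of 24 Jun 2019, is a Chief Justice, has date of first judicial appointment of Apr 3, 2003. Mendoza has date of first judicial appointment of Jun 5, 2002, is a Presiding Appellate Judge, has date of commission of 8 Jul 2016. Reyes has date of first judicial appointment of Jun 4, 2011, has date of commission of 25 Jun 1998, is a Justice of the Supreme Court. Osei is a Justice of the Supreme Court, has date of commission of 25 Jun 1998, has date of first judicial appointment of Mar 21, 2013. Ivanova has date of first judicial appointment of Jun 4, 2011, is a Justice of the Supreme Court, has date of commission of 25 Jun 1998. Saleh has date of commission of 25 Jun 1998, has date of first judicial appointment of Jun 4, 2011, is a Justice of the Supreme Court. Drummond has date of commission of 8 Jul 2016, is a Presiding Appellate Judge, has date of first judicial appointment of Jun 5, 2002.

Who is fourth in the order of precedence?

Saleh

By office: Amari (Chief Justice); then Ivanova, Reyes, Saleh and Osei (Justice of the Supreme Court); then Drummond and Mendoza (Presiding Appellate Judge).
Ivanova, Reyes, Saleh and Osei all have date of commission 25 Jun 1998, so the next rule applies.
Among Ivanova, Reyes, Saleh and Osei, by date of first judicial appointment (earlier first): Ivanova, Reyes and Saleh (Jun 4, 2011) before Osei (Mar 21, 2013).
Among Ivanova, Reyes and Saleh, alphabetically by surname: Ivanova before Reyes before Saleh.
Drummond and Mendoza both have date of commission 8 Jul 2016, so the next rule applies.
Drummond and Mendoza both have date of first judicial appointment Jun 5, 2002, so the next rule applies.
Among Drummond and Mendoza, alphabetically by surname: Drummond before Mendoza.
Order: Amari, Ivanova, Reyes, Saleh, Osei, Drummond, Mendoza.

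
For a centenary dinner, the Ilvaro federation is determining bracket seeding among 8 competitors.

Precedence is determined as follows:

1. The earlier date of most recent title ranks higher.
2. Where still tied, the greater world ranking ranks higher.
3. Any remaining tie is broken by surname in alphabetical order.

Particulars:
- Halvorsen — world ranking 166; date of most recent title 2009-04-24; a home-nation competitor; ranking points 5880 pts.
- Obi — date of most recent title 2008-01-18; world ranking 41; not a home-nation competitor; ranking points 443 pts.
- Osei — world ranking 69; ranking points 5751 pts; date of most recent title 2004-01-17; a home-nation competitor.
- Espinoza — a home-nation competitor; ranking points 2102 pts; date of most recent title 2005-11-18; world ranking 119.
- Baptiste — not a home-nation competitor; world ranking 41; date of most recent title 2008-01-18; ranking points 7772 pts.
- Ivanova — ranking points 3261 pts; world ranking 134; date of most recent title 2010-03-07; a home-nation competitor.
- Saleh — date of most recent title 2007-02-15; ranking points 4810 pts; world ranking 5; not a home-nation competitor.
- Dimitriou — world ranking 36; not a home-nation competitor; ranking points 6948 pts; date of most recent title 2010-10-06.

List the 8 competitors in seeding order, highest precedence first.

By date of most recent title (earlier first): Osei (2004-01-17); then Espinoza (2005-11-18); then Saleh (2007-02-15); then Baptiste and Obi (both 2008-01-18); then Halvorsen (2009-04-24); then Ivanova (2010-03-07); then Dimitriou (2010-10-06).
Baptiste and Obi both have world ranking 41, so the next rule applies.
Among Baptiste and Obi, alphabetically by surname: Baptiste before Obi.
Full order: Osei, Espinoza, Saleh, Baptiste, Obi, Halvorsen, Ivanova, Dimitriou.

Osei, Espinoza, Saleh, Baptiste, Obi, Halvorsen, Ivanova, Dimitriou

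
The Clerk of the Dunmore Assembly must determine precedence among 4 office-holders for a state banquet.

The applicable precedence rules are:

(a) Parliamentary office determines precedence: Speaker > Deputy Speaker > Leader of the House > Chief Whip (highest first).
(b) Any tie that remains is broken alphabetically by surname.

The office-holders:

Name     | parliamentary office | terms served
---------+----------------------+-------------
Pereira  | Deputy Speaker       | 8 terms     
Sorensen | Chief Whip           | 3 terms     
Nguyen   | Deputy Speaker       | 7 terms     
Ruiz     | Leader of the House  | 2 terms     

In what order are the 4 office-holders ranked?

Nguyen, Pereira, Ruiz, Sorensen

By parliamentary office: Nguyen and Pereira (Deputy Speaker); then Ruiz (Leader of the House); then Sorensen (Chief Whip).
Among Nguyen and Pereira, alphabetically by surname: Nguyen before Pereira.
Full order: Nguyen, Pereira, Ruiz, Sorensen.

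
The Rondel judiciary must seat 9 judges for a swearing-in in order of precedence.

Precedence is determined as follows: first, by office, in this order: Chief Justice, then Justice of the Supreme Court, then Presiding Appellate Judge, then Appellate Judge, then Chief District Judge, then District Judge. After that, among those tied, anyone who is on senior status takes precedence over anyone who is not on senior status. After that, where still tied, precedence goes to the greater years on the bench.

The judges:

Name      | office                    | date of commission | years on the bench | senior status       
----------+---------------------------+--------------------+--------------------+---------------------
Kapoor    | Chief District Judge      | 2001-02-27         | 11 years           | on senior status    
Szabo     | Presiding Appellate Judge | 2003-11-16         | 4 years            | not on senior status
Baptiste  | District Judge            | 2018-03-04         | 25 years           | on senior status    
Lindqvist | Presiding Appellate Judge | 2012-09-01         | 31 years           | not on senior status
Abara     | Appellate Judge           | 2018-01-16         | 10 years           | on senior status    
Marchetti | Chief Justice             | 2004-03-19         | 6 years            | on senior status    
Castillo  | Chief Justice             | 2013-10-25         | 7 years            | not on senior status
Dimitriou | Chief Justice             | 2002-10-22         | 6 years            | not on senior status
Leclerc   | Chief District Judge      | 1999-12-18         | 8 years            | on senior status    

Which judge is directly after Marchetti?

Castillo

By office: Marchetti, Castillo and Dimitriou (Chief Justice); then Lindqvist and Szabo (Presiding Appellate Judge); then Abara (Appellate Judge); then Kapoor and Leclerc (Chief District Judge); then Baptiste (District Judge).
Among Marchetti, Castillo and Dimitriou, on senior status before not on senior status: Marchetti (on senior status) before Castillo and Dimitriou (not on senior status).
Among Castillo and Dimitriou, by years on the bench (higher first): Castillo (7 years) before Dimitriou (6 years).
Lindqvist and Szabo are each not on senior status, so the next rule applies.
Among Lindqvist and Szabo, by years on the bench (higher first): Lindqvist (31 years) before Szabo (4 years).
Kapoor and Leclerc are each on senior status, so the next rule applies.
Among Kapoor and Leclerc, by years on the bench (higher first): Kapoor (11 years) before Leclerc (8 years).
Order: Marchetti, Castillo, Dimitriou, Lindqvist, Szabo, Abara, Kapoor, Leclerc, Baptiste.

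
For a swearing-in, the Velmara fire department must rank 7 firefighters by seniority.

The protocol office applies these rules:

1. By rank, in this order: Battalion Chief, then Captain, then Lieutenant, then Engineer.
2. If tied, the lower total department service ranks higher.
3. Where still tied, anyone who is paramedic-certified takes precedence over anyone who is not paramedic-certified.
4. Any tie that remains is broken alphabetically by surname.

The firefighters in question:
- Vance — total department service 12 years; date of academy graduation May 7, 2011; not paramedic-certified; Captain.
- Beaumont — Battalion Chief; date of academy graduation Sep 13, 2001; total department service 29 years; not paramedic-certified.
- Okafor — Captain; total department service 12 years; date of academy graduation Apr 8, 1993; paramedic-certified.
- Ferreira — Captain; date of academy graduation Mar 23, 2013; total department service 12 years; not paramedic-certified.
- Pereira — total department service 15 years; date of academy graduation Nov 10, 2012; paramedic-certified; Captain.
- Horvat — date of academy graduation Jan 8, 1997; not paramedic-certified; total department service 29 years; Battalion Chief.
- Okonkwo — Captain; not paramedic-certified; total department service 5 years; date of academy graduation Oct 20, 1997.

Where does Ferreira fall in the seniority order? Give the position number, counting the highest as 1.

By rank: Beaumont and Horvat (Battalion Chief); then Okonkwo, Okafor, Ferreira, Vance and Pereira (Captain).
Beaumont and Horvat both have total department service 29 years, so the next rule applies.
Beaumont and Horvat are each not paramedic-certified, so the next rule applies.
Among Beaumont and Horvat, alphabetically by surname: Beaumont before Horvat.
Among Okonkwo, Okafor, Ferreira, Vance and Pereira, by total department service (lower first): Okonkwo (5 years) before Okafor, Ferreira and Vance (12 years) before Pereira (15 years).
Among Okafor, Ferreira and Vance, paramedic-certified before not paramedic-certified: Okafor (paramedic-certified) before Ferreira and Vance (not paramedic-certified).
Among Ferreira and Vance, alphabetically by surname: Ferreira before Vance.
Order: Beaumont, Horvat, Okonkwo, Okafor, Ferreira, Vance, Pereira. So position 5.

5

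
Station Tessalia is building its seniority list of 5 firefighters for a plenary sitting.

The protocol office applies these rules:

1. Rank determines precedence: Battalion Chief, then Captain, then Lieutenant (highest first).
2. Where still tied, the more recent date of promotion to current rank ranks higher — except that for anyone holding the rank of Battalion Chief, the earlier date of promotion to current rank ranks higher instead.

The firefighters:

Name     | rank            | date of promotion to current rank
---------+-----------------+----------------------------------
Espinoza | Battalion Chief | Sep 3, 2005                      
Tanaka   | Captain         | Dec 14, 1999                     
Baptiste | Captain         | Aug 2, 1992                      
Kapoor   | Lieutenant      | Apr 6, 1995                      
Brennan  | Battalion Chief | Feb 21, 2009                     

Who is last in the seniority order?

By rank: Espinoza and Brennan (Battalion Chief); then Tanaka and Baptiste (Captain); then Kapoor (Lieutenant).
Among Espinoza and Brennan, by date of promotion to current rank (earlier first) (reversed rule for this group): Espinoza (Sep 3, 2005) before Brennan (Feb 21, 2009).
Among Tanaka and Baptiste, by date of promotion to current rank (later first): Tanaka (Dec 14, 1999) before Baptiste (Aug 2, 1992).
Order: Espinoza, Brennan, Tanaka, Baptiste, Kapoor.

Kapoor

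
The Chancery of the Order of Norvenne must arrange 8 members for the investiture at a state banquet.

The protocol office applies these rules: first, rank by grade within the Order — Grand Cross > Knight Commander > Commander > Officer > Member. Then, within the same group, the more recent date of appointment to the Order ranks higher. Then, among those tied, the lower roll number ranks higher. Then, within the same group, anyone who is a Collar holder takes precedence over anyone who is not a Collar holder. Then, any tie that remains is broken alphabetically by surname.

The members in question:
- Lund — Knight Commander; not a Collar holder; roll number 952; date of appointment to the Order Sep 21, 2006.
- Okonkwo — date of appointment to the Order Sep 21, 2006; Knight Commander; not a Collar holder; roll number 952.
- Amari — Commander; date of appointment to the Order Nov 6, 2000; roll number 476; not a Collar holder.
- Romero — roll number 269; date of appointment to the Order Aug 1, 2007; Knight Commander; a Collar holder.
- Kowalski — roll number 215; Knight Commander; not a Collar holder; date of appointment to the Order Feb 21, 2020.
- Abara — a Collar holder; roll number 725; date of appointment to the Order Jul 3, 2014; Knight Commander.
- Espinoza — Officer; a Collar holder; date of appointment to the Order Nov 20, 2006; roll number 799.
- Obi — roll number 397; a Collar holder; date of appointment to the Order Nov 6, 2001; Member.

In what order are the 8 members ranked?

Kowalski, Abara, Romero, Lund, Okonkwo, Amari, Espinoza, Obi

By grade within the Order: Kowalski, Abara, Romero, Lund and Okonkwo (Knight Commander); then Amari (Commander); then Espinoza (Officer); then Obi (Member).
Among Kowalski, Abara, Romero, Lund and Okonkwo, by date of appointment to the Order (later first): Kowalski (Feb 21, 2020) before Abara (Jul 3, 2014) before Romero (Aug 1, 2007) before Lund and Okonkwo (Sep 21, 2006).
Lund and Okonkwo both have roll number 952, so the next rule applies.
Lund and Okonkwo are each not a Collar holder, so the next rule applies.
Among Lund and Okonkwo, alphabetically by surname: Lund before Okonkwo.
Full order: Kowalski, Abara, Romero, Lund, Okonkwo, Amari, Espinoza, Obi.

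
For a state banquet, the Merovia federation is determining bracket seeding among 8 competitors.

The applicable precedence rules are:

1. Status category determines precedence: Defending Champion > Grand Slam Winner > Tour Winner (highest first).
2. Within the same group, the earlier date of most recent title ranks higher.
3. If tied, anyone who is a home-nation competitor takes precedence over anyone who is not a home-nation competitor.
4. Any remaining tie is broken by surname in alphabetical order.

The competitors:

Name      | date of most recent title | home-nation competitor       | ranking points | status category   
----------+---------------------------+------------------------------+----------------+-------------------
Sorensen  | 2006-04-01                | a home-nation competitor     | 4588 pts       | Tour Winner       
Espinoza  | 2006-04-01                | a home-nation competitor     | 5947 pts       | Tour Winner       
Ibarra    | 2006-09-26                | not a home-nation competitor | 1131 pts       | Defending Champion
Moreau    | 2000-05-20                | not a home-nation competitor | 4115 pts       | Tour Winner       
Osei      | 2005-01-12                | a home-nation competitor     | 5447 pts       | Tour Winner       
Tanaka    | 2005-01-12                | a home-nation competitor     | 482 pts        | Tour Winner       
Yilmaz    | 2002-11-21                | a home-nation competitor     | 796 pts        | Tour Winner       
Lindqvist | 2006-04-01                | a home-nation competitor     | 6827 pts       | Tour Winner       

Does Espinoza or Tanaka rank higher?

Tanaka

By status category: Ibarra (Defending Champion); then Moreau, Yilmaz, Osei, Tanaka, Espinoza, Lindqvist and Sorensen (Tour Winner).
Among Moreau, Yilmaz, Osei, Tanaka, Espinoza, Lindqvist and Sorensen, by date of most recent title (earlier first): Moreau (2000-05-20) before Yilmaz (2002-11-21) before Osei and Tanaka (2005-01-12) before Espinoza, Lindqvist and Sorensen (2006-04-01).
Osei and Tanaka are each a home-nation competitor, so the next rule applies.
Among Osei and Tanaka, alphabetically by surname: Osei before Tanaka.
Espinoza, Lindqvist and Sorensen are each a home-nation competitor, so the next rule applies.
Among Espinoza, Lindqvist and Sorensen, alphabetically by surname: Espinoza before Lindqvist before Sorensen.
So Tanaka takes precedence.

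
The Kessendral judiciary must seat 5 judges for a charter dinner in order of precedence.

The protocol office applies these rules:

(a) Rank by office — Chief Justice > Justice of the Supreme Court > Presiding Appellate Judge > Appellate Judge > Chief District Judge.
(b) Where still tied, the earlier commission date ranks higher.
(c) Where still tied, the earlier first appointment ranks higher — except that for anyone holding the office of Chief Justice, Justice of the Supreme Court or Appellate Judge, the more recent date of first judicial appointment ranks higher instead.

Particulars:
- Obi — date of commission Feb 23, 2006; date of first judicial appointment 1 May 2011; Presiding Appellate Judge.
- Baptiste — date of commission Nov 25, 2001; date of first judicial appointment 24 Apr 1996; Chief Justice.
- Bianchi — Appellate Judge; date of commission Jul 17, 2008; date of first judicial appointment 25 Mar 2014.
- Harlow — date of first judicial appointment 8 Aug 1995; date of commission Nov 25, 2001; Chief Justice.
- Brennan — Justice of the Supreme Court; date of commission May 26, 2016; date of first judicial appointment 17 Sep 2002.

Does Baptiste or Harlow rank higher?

By office: Baptiste and Harlow (Chief Justice); then Brennan (Justice of the Supreme Court); then Obi (Presiding Appellate Judge); then Bianchi (Appellate Judge).
Baptiste and Harlow both have date of commission Nov 25, 2001, so the next rule applies.
Among Baptiste and Harlow, by date of first judicial appointment (later first) (reversed rule for this group): Baptiste (24 Apr 1996) before Harlow (8 Aug 1995).
So Baptiste takes precedence.

Baptiste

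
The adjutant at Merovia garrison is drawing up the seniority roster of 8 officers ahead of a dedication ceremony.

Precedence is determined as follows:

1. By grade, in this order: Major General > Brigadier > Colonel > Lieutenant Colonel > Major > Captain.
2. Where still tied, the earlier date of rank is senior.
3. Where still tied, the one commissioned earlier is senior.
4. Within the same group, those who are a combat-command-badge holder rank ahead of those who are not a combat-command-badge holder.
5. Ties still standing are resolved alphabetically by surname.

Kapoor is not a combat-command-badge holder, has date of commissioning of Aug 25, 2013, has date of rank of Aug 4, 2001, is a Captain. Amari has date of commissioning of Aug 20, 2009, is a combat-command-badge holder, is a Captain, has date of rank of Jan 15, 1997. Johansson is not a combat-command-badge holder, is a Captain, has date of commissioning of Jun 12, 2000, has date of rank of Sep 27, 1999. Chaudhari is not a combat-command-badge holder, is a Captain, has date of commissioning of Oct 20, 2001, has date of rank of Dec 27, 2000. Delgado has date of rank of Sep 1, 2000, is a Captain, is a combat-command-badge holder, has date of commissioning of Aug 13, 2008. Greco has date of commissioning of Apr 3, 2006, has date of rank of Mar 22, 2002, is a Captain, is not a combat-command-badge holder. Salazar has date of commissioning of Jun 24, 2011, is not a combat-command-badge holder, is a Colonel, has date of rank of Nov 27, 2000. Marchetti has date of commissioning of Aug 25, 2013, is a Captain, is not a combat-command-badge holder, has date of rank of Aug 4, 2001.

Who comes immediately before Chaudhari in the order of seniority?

By grade: Salazar (Colonel); then Amari, Johansson, Delgado, Chaudhari, Kapoor, Marchetti and Greco (Captain).
Among Amari, Johansson, Delgado, Chaudhari, Kapoor, Marchetti and Greco, by date of rank (earlier first): Amari (Jan 15, 1997) before Johansson (Sep 27, 1999) before Delgado (Sep 1, 2000) before Chaudhari (Dec 27, 2000) before Kapoor and Marchetti (Aug 4, 2001) before Greco (Mar 22, 2002).
Kapoor and Marchetti both have date of commissioning Aug 25, 2013, so the next rule applies.
Kapoor and Marchetti are each not a combat-command-badge holder, so the next rule applies.
Among Kapoor and Marchetti, alphabetically by surname: Kapoor before Marchetti.
Order: Salazar, Amari, Johansson, Delgado, Chaudhari, Kapoor, Marchetti, Greco.

Delgado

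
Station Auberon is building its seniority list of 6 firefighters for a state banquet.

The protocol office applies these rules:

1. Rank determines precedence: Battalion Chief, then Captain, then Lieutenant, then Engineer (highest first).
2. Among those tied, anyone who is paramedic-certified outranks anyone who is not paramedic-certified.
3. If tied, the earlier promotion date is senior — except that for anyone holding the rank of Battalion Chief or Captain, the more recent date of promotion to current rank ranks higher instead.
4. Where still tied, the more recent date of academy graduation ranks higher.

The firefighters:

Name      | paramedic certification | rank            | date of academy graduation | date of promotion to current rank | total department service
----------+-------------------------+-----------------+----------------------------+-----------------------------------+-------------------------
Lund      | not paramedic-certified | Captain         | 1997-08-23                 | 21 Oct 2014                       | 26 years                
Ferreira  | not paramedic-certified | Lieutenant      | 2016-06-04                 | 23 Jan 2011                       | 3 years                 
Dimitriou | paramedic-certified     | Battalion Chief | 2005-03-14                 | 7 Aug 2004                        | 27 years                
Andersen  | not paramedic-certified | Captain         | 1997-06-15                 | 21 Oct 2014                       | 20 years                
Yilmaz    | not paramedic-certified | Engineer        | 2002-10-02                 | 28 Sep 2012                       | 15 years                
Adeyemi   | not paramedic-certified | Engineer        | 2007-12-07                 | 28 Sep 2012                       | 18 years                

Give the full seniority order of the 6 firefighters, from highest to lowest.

By rank: Dimitriou (Battalion Chief); then Lund and Andersen (Captain); then Ferreira (Lieutenant); then Adeyemi and Yilmaz (Engineer).
Lund and Andersen are each not paramedic-certified, so the next rule applies.
Lund and Andersen both have date of promotion to current rank 21 Oct 2014, so the next rule applies.
Among Lund and Andersen, by date of academy graduation (later first): Lund (1997-08-23) before Andersen (1997-06-15).
Adeyemi and Yilmaz are each not paramedic-certified, so the next rule applies.
Adeyemi and Yilmaz both have date of promotion to current rank 28 Sep 2012, so the next rule applies.
Among Adeyemi and Yilmaz, by date of academy graduation (later first): Adeyemi (2007-12-07) before Yilmaz (2002-10-02).
Full order: Dimitriou, Lund, Andersen, Ferreira, Adeyemi, Yilmaz.

Dimitriou, Lund, Andersen, Ferreira, Adeyemi, Yilmaz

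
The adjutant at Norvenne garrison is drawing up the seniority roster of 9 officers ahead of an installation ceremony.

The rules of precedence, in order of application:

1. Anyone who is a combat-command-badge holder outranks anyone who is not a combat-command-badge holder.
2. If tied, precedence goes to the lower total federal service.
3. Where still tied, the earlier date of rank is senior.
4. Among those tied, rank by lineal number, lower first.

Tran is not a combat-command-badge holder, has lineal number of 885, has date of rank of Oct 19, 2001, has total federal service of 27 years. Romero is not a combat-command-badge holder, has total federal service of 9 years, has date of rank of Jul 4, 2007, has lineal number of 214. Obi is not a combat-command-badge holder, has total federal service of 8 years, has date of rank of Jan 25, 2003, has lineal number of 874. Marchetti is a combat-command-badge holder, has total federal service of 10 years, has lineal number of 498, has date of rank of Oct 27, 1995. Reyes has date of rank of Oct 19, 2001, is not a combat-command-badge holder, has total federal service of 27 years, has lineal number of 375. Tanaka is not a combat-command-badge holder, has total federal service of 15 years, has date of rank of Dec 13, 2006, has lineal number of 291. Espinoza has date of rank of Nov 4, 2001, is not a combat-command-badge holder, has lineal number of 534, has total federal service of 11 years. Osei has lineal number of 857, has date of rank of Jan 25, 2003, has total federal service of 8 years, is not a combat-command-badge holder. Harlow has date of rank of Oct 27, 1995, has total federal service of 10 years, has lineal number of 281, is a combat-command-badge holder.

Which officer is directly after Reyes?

Tran

By the first rule: Harlow and Marchetti (both a combat-command-badge holder); then Osei, Obi, Romero, Espinoza, Tanaka, Reyes and Tran (each not a combat-command-badge holder).
Harlow and Marchetti both have total federal service 10 years, so the next rule applies.
Harlow and Marchetti both have date of rank Oct 27, 1995, so the next rule applies.
Among Harlow and Marchetti, by lineal number (lower first): Harlow (281) before Marchetti (498).
Among Osei, Obi, Romero, Espinoza, Tanaka, Reyes and Tran, by total federal service (lower first): Osei and Obi (8 years) before Romero (9 years) before Espinoza (11 years) before Tanaka (15 years) before Reyes and Tran (27 years).
Osei and Obi both have date of rank Jan 25, 2003, so the next rule applies.
Among Osei and Obi, by lineal number (lower first): Osei (857) before Obi (874).
Reyes and Tran both have date of rank Oct 19, 2001, so the next rule applies.
Among Reyes and Tran, by lineal number (lower first): Reyes (375) before Tran (885).
Order: Harlow, Marchetti, Osei, Obi, Romero, Espinoza, Tanaka, Reyes, Tran.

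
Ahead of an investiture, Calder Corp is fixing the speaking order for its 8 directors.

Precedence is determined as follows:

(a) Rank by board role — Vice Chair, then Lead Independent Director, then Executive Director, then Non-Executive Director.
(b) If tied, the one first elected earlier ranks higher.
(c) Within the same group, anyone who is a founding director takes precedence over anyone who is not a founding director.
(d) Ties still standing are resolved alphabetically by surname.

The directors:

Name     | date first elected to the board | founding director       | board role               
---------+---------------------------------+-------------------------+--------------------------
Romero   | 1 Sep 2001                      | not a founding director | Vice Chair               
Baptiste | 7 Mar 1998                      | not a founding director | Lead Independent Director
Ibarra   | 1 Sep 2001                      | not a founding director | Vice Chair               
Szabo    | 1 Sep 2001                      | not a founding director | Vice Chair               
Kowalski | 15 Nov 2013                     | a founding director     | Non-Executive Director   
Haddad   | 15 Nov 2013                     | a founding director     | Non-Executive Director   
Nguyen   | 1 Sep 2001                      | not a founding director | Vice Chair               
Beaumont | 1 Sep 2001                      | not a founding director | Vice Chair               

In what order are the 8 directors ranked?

By board role: Beaumont, Ibarra, Nguyen, Romero and Szabo (Vice Chair); then Baptiste (Lead Independent Director); then Haddad and Kowalski (Non-Executive Director).
Beaumont, Ibarra, Nguyen, Romero and Szabo all have date first elected to the board 1 Sep 2001, so the next rule applies.
Beaumont, Ibarra, Nguyen, Romero and Szabo are each not a founding director, so the next rule applies.
Among Beaumont, Ibarra, Nguyen, Romero and Szabo, alphabetically by surname: Beaumont before Ibarra before Nguyen before Romero before Szabo.
Haddad and Kowalski both have date first elected to the board 15 Nov 2013, so the next rule applies.
Haddad and Kowalski are each a founding director, so the next rule applies.
Among Haddad and Kowalski, alphabetically by surname: Haddad before Kowalski.
Full order: Beaumont, Ibarra, Nguyen, Romero, Szabo, Baptiste, Haddad, Kowalski.

Beaumont, Ibarra, Nguyen, Romero, Szabo, Baptiste, Haddad, Kowalski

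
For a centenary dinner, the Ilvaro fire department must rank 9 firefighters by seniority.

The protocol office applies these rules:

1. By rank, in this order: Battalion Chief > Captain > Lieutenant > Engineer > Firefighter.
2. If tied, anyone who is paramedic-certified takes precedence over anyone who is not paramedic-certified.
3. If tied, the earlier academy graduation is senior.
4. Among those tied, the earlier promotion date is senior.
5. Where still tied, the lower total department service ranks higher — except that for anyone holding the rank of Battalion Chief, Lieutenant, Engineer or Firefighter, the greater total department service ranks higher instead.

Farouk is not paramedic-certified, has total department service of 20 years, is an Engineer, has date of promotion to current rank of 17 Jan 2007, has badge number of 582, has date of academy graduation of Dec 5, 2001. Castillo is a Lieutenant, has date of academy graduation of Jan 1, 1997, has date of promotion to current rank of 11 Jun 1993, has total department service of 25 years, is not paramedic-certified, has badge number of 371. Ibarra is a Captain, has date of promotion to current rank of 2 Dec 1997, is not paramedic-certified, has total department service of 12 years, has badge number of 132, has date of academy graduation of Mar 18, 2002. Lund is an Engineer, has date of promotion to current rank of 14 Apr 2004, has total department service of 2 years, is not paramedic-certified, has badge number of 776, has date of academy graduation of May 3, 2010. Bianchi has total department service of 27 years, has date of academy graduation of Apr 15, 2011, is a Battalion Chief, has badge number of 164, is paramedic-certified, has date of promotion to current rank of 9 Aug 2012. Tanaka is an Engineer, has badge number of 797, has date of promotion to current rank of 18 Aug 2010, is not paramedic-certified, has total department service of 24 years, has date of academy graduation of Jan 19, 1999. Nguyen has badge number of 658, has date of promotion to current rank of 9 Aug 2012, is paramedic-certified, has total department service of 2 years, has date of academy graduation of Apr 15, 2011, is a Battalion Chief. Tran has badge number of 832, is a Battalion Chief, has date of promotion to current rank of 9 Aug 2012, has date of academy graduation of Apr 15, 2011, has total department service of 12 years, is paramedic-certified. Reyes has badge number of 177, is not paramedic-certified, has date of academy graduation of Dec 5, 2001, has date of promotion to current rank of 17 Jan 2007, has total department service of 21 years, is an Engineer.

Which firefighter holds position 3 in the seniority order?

By rank: Bianchi, Tran and Nguyen (Battalion Chief); then Ibarra (Captain); then Castillo (Lieutenant); then Tanaka, Reyes, Farouk and Lund (Engineer).
Bianchi, Tran and Nguyen are each paramedic-certified, so the next rule applies.
Bianchi, Tran and Nguyen all have date of academy graduation Apr 15, 2011, so the next rule applies.
Bianchi, Tran and Nguyen all have date of promotion to current rank 9 Aug 2012, so the next rule applies.
Among Bianchi, Tran and Nguyen, by total department service (higher first) (reversed rule for this group): Bianchi (27 years) before Tran (12 years) before Nguyen (2 years).
Tanaka, Reyes, Farouk and Lund are each not paramedic-certified, so the next rule applies.
Among Tanaka, Reyes, Farouk and Lund, by date of academy graduation (earlier first): Tanaka (Jan 19, 1999) before Reyes and Farouk (Dec 5, 2001) before Lund (May 3, 2010).
Reyes and Farouk both have date of promotion to current rank 17 Jan 2007, so the next rule applies.
Among Reyes and Farouk, by total department service (higher first) (reversed rule for this group): Reyes (21 years) before Farouk (20 years).
Order: Bianchi, Tran, Nguyen, Ibarra, Castillo, Tanaka, Reyes, Farouk, Lund.

Nguyen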